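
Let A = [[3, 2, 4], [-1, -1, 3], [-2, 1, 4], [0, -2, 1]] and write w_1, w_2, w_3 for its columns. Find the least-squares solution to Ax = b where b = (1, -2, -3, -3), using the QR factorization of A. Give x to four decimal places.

w_1 = (3, -1, -2, 0); ‖w_1‖ = 3.7417, so q_1 = (0.8018, -0.2673, -0.5345, 0.0000).
q_1·w_2 = 0.8018·2 + (-0.2673)·(-1) + (-0.5345)·1 + 0.0000·(-2) = 1.3363.
u_2 = w_2 − 1.3363·q_1 = (0.9286, -0.6429, 1.7143, -2.0000).
‖u_2‖ = 2.8661, so q_2 = (0.3240, -0.2243, 0.5981, -0.6978).
q_1·w_3 = 0.8018·4 + (-0.2673)·3 + (-0.5345)·4 + 0.0000·1 = 0.2673; q_2·w_3 = 0.3240·4 + (-0.2243)·3 + 0.5981·4 + (-0.6978)·1 = 2.3178.
u_3 = w_3 − 0.2673·q_1 − 2.3178·q_2 = (3.0348, 3.5913, 2.7565, 2.6174).
‖u_3‖ = 6.0462, so q_3 = (0.5019, 0.5940, 0.4559, 0.4329).
Qᵀb = (2.9399, 1.0717, -3.3524).
Back-substitute: x_3 = -3.3524/6.0462 = -0.5545.
x_2 = (1.0717 − 2.3178·(-0.5545))/2.8661 = 0.8223.
x_1 = (2.9399 − 1.3363·0.8223 − 0.2673·(-0.5545))/3.7417 = 0.5316.

x = (0.5316, 0.8223, -0.5545)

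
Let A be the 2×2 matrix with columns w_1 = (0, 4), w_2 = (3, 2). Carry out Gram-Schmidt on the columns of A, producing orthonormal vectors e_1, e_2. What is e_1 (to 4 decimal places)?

e_1 = w_1/‖w_1‖ = (0, 4)/4.0000 = (0.0000, 1.0000).

e_1 = (0.0000, 1.0000)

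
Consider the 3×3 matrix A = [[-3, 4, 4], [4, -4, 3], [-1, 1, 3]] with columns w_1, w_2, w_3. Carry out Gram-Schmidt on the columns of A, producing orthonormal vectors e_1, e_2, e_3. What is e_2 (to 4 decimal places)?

e_2 = (0.8086, 0.5708, -0.1427)

e_1 = w_1/‖w_1‖ = (-3, 4, -1)/5.0990 = (-0.5883, 0.7845, -0.1961).
r_{12} = e_1·w_2 = -5.6874.
u_2 = w_2 + 5.6874·e_1 = (0.6538, 0.4615, -0.1154).
‖u_2‖ = 0.8086, so e_2 = (0.8086, 0.5708, -0.1427).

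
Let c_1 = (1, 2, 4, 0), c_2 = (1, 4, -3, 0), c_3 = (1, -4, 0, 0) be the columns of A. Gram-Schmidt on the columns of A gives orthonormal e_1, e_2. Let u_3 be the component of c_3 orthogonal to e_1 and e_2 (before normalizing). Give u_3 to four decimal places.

c_1 = (1, 2, 4, 0); ‖c_1‖ = 4.5826, so e_1 = (0.2182, 0.4364, 0.8729, 0.0000).
e_1·c_2 = 0.2182·1 + 0.4364·4 + 0.8729·(-3) + 0.0000·0 = -0.6547.
u_2 = c_2 + 0.6547·e_1 = (1.1429, 4.2857, -2.4286, 0.0000).
‖u_2‖ = 5.0568, so e_2 = (0.2260, 0.8475, -0.4803, 0.0000).
e_1·c_3 = 0.2182·1 + 0.4364·(-4) + 0.8729·0 + 0.0000·0 = -1.5275; e_2·c_3 = 0.2260·1 + 0.8475·(-4) + (-0.4803)·0 + 0.0000·0 = -3.1640.
u_3 = c_3 + 1.5275·e_1 + 3.1640·e_2 = (2.0484, -0.6518, -0.1862, 0.0000).

u_3 = (2.0484, -0.6518, -0.1862, 0.0000)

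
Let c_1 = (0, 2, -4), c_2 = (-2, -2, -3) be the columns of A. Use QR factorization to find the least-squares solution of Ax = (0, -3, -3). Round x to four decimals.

c_1 = (0, 2, -4); ‖c_1‖ = 4.4721, so e_1 = (0.0000, 0.4472, -0.8944).
e_1·c_2 = 0.0000·(-2) + 0.4472·(-2) + (-0.8944)·(-3) = 1.7889.
u_2 = c_2 − 1.7889·e_1 = (-2.0000, -2.8000, -1.4000).
‖u_2‖ = 3.7148, so e_2 = (-0.5384, -0.7537, -0.3769).
Qᵀb = (1.3416, 3.3918).
Back-substitute: x_2 = 3.3918/3.7148 = 0.9130.
x_1 = (1.3416 − 1.7889·0.9130)/4.4721 = -0.0652.

x = (-0.0652, 0.9130)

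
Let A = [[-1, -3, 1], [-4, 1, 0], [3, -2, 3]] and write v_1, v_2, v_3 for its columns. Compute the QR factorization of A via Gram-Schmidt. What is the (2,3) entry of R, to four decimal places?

v_1 = (-1, -4, 3); ‖v_1‖ = 5.0990, so e_1 = (-0.1961, -0.7845, 0.5883).
e_1·v_2 = (-0.1961)·(-3) + (-0.7845)·1 + 0.5883·(-2) = -1.3728.
u_2 = v_2 + 1.3728·e_1 = (-3.2692, -0.0769, -1.1923).
‖u_2‖ = 3.4807, so e_2 = (-0.9392, -0.0221, -0.3425).
r_{23} = e_2·v_3 = -1.9669.

r_{23} = -1.9669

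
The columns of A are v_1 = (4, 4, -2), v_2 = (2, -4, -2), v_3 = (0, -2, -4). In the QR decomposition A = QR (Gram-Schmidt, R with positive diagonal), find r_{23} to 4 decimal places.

v_1 = (4, 4, -2); ‖v_1‖ = 6.0000, so e_1 = (0.6667, 0.6667, -0.3333).
e_1·v_2 = 0.6667·2 + 0.6667·(-4) + (-0.3333)·(-2) = -0.6667.
u_2 = v_2 + 0.6667·e_1 = (2.4444, -3.5556, -2.2222).
‖u_2‖ = 4.8534, so e_2 = (0.5037, -0.7326, -0.4579).
r_{23} = e_2·v_3 = 3.2967.

r_{23} = 3.2967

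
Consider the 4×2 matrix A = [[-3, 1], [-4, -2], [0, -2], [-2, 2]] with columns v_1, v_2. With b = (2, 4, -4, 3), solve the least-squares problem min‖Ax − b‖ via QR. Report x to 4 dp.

x = (-0.9894, 0.6915)

v_1 = (-3, -4, 0, -2); ‖v_1‖ = 5.3852, so q_1 = (-0.5571, -0.7428, 0.0000, -0.3714).
q_1·v_2 = (-0.5571)·1 + (-0.7428)·(-2) + 0.0000·(-2) + (-0.3714)·2 = 0.1857.
u_2 = v_2 − 0.1857·q_1 = (1.1034, -1.8621, -2.0000, 2.0690).
‖u_2‖ = 3.6008, so q_2 = (0.3064, -0.5171, -0.5554, 0.5746).
Qᵀb = (-5.1995, 2.4899).
Back-substitute: x_2 = 2.4899/3.6008 = 0.6915.
x_1 = (-5.1995 − 0.1857·0.6915)/5.3852 = -0.9894.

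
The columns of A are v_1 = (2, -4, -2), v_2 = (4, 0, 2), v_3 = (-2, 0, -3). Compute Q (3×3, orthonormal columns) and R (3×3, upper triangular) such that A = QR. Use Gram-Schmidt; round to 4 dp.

e_1 = v_1/‖v_1‖ = (2, -4, -2)/4.8990 = (0.4082, -0.8165, -0.4082).
r_{12} = e_1·v_2 = 0.8165.
u_2 = v_2 − 0.8165·e_1 = (3.6667, 0.6667, 2.3333).
‖u_2‖ = 4.3970, so e_2 = (0.8339, 0.1516, 0.5307).
r_{13} = e_1·v_3 = 0.4082; r_{23} = e_2·v_3 = -3.2598.
u_3 = v_3 − 0.4082·e_1 + 3.2598·e_2 = (0.5517, 0.8276, -1.1034).
‖u_3‖ = 1.4856, so e_3 = (0.3714, 0.5571, -0.7428).

Q = [[0.4082, 0.8339, 0.3714], [-0.8165, 0.1516, 0.5571], [-0.4082, 0.5307, -0.7428]], R = [[4.8990, 0.8165, 0.4082], [0.0000, 4.3970, -3.2598], [0.0000, 0.0000, 1.4856]]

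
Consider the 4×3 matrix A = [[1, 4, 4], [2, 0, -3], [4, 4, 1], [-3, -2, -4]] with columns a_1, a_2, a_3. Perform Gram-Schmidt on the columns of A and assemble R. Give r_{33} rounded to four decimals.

a_1 = (1, 2, 4, -3); ‖a_1‖ = 5.4772, so e_1 = (0.1826, 0.3651, 0.7303, -0.5477).
e_1·a_2 = 0.1826·4 + 0.3651·0 + 0.7303·4 + (-0.5477)·(-2) = 4.7469.
u_2 = a_2 − 4.7469·e_1 = (3.1333, -1.7333, 0.5333, 0.6000).
‖u_2‖ = 3.6697, so e_2 = (0.8538, -0.4723, 0.1453, 0.1635).
e_1·a_3 = 0.1826·4 + 0.3651·(-3) + 0.7303·1 + (-0.5477)·(-4) = 2.5560; e_2·a_3 = 0.8538·4 + (-0.4723)·(-3) + 0.1453·1 + 0.1635·(-4) = 4.3237.
u_3 = a_3 − 2.5560·e_1 − 4.3237·e_2 = (-0.1584, -1.8911, -1.4950, -3.3069).
r_{33} = ‖u_3‖ = 4.0954.

r_{33} = 4.0954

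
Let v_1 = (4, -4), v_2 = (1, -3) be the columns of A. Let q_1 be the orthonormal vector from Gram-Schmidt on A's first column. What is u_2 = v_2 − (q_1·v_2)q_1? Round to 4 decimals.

u_2 = (-1.0000, -1.0000)

v_1 = (4, -4); ‖v_1‖ = 5.6569, so q_1 = (0.7071, -0.7071).
q_1·v_2 = 0.7071·1 + (-0.7071)·(-3) = 2.8284.
u_2 = v_2 − 2.8284·q_1 = (-1.0000, -1.0000).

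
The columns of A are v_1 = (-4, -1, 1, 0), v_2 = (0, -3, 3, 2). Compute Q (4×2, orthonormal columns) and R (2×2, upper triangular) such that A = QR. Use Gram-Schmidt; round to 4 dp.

Q = [[-0.9428, 0.2981], [-0.2357, -0.5963], [0.2357, 0.5963], [0.0000, 0.4472]], R = [[4.2426, 1.4142], [0.0000, 4.4721]]

v_1 = (-4, -1, 1, 0); ‖v_1‖ = 4.2426, so e_1 = (-0.9428, -0.2357, 0.2357, 0.0000).
e_1·v_2 = (-0.9428)·0 + (-0.2357)·(-3) + 0.2357·3 + 0.0000·2 = 1.4142.
u_2 = v_2 − 1.4142·e_1 = (1.3333, -2.6667, 2.6667, 2.0000).
‖u_2‖ = 4.4721, so e_2 = (0.2981, -0.5963, 0.5963, 0.4472).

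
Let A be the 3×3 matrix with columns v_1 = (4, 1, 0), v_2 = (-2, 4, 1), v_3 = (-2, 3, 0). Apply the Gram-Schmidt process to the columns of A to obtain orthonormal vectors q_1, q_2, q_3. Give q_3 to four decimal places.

v_1 = (4, 1, 0); ‖v_1‖ = 4.1231, so q_1 = (0.9701, 0.2425, 0.0000).
q_1·v_2 = 0.9701·(-2) + 0.2425·4 + 0.0000·1 = -0.9701.
u_2 = v_2 + 0.9701·q_1 = (-1.0588, 4.2353, 1.0000).
‖u_2‖ = 4.4787, so q_2 = (-0.2364, 0.9457, 0.2233).
q_1·v_3 = 0.9701·(-2) + 0.2425·3 + 0.0000·0 = -1.2127; q_2·v_3 = (-0.2364)·(-2) + 0.9457·3 + 0.2233·0 = 3.3098.
u_3 = v_3 + 1.2127·q_1 − 3.3098·q_2 = (-0.0411, 0.1642, -0.7390).
‖u_3‖ = 0.7581, so q_3 = (-0.0542, 0.2166, -0.9748).

q_3 = (-0.0542, 0.2166, -0.9748)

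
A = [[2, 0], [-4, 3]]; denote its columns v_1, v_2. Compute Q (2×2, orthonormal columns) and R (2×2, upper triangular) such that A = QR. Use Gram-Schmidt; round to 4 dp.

Q = [[0.4472, 0.8944], [-0.8944, 0.4472]], R = [[4.4721, -2.6833], [0.0000, 1.3416]]

v_1 = (2, -4); ‖v_1‖ = 4.4721, so q_1 = (0.4472, -0.8944).
q_1·v_2 = 0.4472·0 + (-0.8944)·3 = -2.6833.
u_2 = v_2 + 2.6833·q_1 = (1.2000, 0.6000).
‖u_2‖ = 1.3416, so q_2 = (0.8944, 0.4472).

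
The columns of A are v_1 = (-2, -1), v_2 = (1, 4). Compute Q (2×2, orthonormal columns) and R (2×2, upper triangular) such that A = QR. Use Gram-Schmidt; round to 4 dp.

v_1 = (-2, -1); ‖v_1‖ = 2.2361, so q_1 = (-0.8944, -0.4472).
q_1·v_2 = (-0.8944)·1 + (-0.4472)·4 = -2.6833.
u_2 = v_2 + 2.6833·q_1 = (-1.4000, 2.8000).
‖u_2‖ = 3.1305, so q_2 = (-0.4472, 0.8944).

Q = [[-0.8944, -0.4472], [-0.4472, 0.8944]], R = [[2.2361, -2.6833], [0.0000, 3.1305]]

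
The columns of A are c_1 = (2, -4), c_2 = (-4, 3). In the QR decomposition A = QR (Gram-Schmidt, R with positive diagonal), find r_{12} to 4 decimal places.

e_1 = c_1/‖c_1‖ = (2, -4)/4.4721 = (0.4472, -0.8944).
r_{12} = e_1·c_2 = -4.4721.

r_{12} = -4.4721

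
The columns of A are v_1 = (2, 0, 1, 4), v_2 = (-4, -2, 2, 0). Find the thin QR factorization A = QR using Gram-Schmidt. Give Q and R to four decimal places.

v_1 = (2, 0, 1, 4); ‖v_1‖ = 4.5826, so q_1 = (0.4364, 0.0000, 0.2182, 0.8729).
q_1·v_2 = 0.4364·(-4) + 0.0000·(-2) + 0.2182·2 + 0.8729·0 = -1.3093.
u_2 = v_2 + 1.3093·q_1 = (-3.4286, -2.0000, 2.2857, 1.1429).
‖u_2‖ = 4.7208, so q_2 = (-0.7263, -0.4237, 0.4842, 0.2421).

Q = [[0.4364, -0.7263], [0.0000, -0.4237], [0.2182, 0.4842], [0.8729, 0.2421]], R = [[4.5826, -1.3093], [0.0000, 4.7208]]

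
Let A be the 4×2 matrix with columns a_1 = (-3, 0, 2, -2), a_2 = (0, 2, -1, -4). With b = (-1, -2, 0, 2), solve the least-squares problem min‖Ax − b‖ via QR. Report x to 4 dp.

a_1 = (-3, 0, 2, -2); ‖a_1‖ = 4.1231, so e_1 = (-0.7276, 0.0000, 0.4851, -0.4851).
e_1·a_2 = (-0.7276)·0 + 0.0000·2 + 0.4851·(-1) + (-0.4851)·(-4) = 1.4552.
u_2 = a_2 − 1.4552·e_1 = (1.0588, 2.0000, -1.7059, -3.2941).
‖u_2‖ = 4.3454, so e_2 = (0.2437, 0.4603, -0.3926, -0.7581).
Qᵀb = (-0.2425, -2.6803).
Back-substitute: x_2 = -2.6803/4.3454 = -0.6168.
x_1 = (-0.2425 − 1.4552·(-0.6168))/4.1231 = 0.1589.

x = (0.1589, -0.6168)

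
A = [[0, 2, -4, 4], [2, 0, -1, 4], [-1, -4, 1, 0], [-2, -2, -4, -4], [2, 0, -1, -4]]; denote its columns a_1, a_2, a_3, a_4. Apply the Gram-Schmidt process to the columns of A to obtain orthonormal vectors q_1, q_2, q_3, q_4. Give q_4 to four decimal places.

q_4 = (0.4138, 0.4926, 0.3546, -0.2955, -0.6108)

a_1 = (0, 2, -1, -2, 2); ‖a_1‖ = 3.6056, so q_1 = (0.0000, 0.5547, -0.2774, -0.5547, 0.5547).
q_1·a_2 = 0.0000·2 + 0.5547·0 + (-0.2774)·(-4) + (-0.5547)·(-2) + 0.5547·0 = 2.2188.
u_2 = a_2 − 2.2188·q_1 = (2.0000, -1.2308, -3.3846, -0.7692, -1.2308).
‖u_2‖ = 4.3677, so q_2 = (0.4579, -0.2818, -0.7749, -0.1761, -0.2818).
q_1·a_3 = 0.0000·(-4) + 0.5547·(-1) + (-0.2774)·1 + (-0.5547)·(-4) + 0.5547·(-1) = 0.8321; q_2·a_3 = 0.4579·(-4) + (-0.2818)·(-1) + (-0.7749)·1 + (-0.1761)·(-4) + (-0.2818)·(-1) = -1.3385.
u_3 = a_3 − 0.8321·q_1 + 1.3385·q_2 = (-3.3871, -1.8387, 0.1935, -3.7742, -1.8387).
‖u_3‖ = 5.7023, so q_3 = (-0.5940, -0.3225, 0.0339, -0.6619, -0.3225).
q_1·a_4 = 0.0000·4 + 0.5547·4 + (-0.2774)·0 + (-0.5547)·(-4) + 0.5547·(-4) = 2.2188; q_2·a_4 = 0.4579·4 + (-0.2818)·4 + (-0.7749)·0 + (-0.1761)·(-4) + (-0.2818)·(-4) = 2.5361; q_3·a_4 = (-0.5940)·4 + (-0.3225)·4 + 0.0339·0 + (-0.6619)·(-4) + (-0.3225)·(-4) = 0.2715.
u_4 = a_4 − 2.2188·q_1 − 2.5361·q_2 − 0.2715·q_3 = (3.0000, 3.5714, 2.5714, -2.1429, -4.4286).
‖u_4‖ = 7.2506, so q_4 = (0.4138, 0.4926, 0.3546, -0.2955, -0.6108).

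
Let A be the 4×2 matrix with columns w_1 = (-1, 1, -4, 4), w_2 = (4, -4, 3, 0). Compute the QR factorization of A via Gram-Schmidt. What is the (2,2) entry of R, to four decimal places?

e_1 = w_1/‖w_1‖ = (-1, 1, -4, 4)/5.8310 = (-0.1715, 0.1715, -0.6860, 0.6860).
r_{12} = e_1·w_2 = -3.4300.
u_2 = w_2 + 3.4300·e_1 = (3.4118, -3.4118, 0.6471, 2.3529).
r_{22} = ‖u_2‖ = 5.4070.

r_{22} = 5.4070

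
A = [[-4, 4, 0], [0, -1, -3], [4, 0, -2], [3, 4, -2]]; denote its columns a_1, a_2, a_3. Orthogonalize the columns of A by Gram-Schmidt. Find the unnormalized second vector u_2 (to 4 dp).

u_2 = (3.6098, -1.0000, 0.3902, 4.2927)

a_1 = (-4, 0, 4, 3); ‖a_1‖ = 6.4031, so e_1 = (-0.6247, 0.0000, 0.6247, 0.4685).
e_1·a_2 = (-0.6247)·4 + 0.0000·(-1) + 0.6247·0 + 0.4685·4 = -0.6247.
u_2 = a_2 + 0.6247·e_1 = (3.6098, -1.0000, 0.3902, 4.2927).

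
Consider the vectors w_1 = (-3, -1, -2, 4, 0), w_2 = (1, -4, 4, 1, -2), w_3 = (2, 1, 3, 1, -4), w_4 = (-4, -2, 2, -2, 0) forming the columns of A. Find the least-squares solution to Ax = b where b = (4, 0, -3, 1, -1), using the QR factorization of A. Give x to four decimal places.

x = (-0.0426, 0.2314, -0.2154, -0.9829)

w_1 = (-3, -1, -2, 4, 0); ‖w_1‖ = 5.4772, so e_1 = (-0.5477, -0.1826, -0.3651, 0.7303, 0.0000).
e_1·w_2 = (-0.5477)·1 + (-0.1826)·(-4) + (-0.3651)·4 + 0.7303·1 + 0.0000·(-2) = -0.5477.
u_2 = w_2 + 0.5477·e_1 = (0.7000, -4.1000, 3.8000, 1.4000, -2.0000).
‖u_2‖ = 6.1400, so e_2 = (0.1140, -0.6677, 0.6189, 0.2280, -0.3257).
e_1·w_3 = (-0.5477)·2 + (-0.1826)·1 + (-0.3651)·3 + 0.7303·1 + 0.0000·(-4) = -1.6432; e_2·w_3 = 0.1140·2 + (-0.6677)·1 + 0.6189·3 + 0.2280·1 + (-0.3257)·(-4) = 2.9479.
u_3 = w_3 + 1.6432·e_1 − 2.9479·e_2 = (0.7639, 2.6684, 0.5756, 1.5279, -3.0398).
‖u_3‖ = 4.4283, so e_3 = (0.1725, 0.6026, 0.1300, 0.3450, -0.6864).
e_1·w_4 = (-0.5477)·(-4) + (-0.1826)·(-2) + (-0.3651)·2 + 0.7303·(-2) + 0.0000·0 = 0.3651; e_2·w_4 = 0.1140·(-4) + (-0.6677)·(-2) + 0.6189·2 + 0.2280·(-2) + (-0.3257)·0 = 1.6612; e_3·w_4 = 0.1725·(-4) + 0.6026·(-2) + 0.1300·2 + 0.3450·(-2) + (-0.6864)·0 = -2.3253.
u_4 = w_4 − 0.3651·e_1 − 1.6612·e_2 + 2.3253·e_3 = (-3.5883, 0.5771, 1.4075, -1.8432, -1.0551).
‖u_4‖ = 4.4385, so e_4 = (-0.8084, 0.1300, 0.3171, -0.4153, -0.2377).
Qᵀb = (-0.3651, -0.8469, 1.3316, -4.3627).
Back-substitute: x_4 = -4.3627/4.4385 = -0.9829.
x_3 = (1.3316 + 2.3253·(-0.9829))/4.4283 = -0.2154.
x_2 = (-0.8469 − 2.9479·(-0.2154) − 1.6612·(-0.9829))/6.1400 = 0.2314.
x_1 = (-0.3651 + 0.5477·0.2314 + 1.6432·(-0.2154) − 0.3651·(-0.9829))/5.4772 = -0.0426.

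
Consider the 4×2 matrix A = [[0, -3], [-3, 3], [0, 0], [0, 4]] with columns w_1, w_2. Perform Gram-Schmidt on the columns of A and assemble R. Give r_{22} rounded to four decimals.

r_{22} = 5.0000

w_1 = (0, -3, 0, 0); ‖w_1‖ = 3.0000, so e_1 = (0.0000, -1.0000, 0.0000, 0.0000).
e_1·w_2 = 0.0000·(-3) + (-1.0000)·3 + 0.0000·0 + 0.0000·4 = -3.0000.
u_2 = w_2 + 3.0000·e_1 = (-3.0000, 0.0000, 0.0000, 4.0000).
r_{22} = ‖u_2‖ = 5.0000.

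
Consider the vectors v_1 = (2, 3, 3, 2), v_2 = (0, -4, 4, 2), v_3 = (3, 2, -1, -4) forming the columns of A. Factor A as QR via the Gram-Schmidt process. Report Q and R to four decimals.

Q = [[0.3922, -0.0517, 0.6392], [0.5883, -0.7500, -0.1527], [0.5883, 0.5948, 0.2093], [0.3922, 0.2845, -0.7241]], R = [[5.0990, 0.7845, 0.1961], [0.0000, 5.9485, -3.3881], [0.0000, 0.0000, 4.2991]]

v_1 = (2, 3, 3, 2); ‖v_1‖ = 5.0990, so q_1 = (0.3922, 0.5883, 0.5883, 0.3922).
q_1·v_2 = 0.3922·0 + 0.5883·(-4) + 0.5883·4 + 0.3922·2 = 0.7845.
u_2 = v_2 − 0.7845·q_1 = (-0.3077, -4.4615, 3.5385, 1.6923).
‖u_2‖ = 5.9485, so q_2 = (-0.0517, -0.7500, 0.5948, 0.2845).
q_1·v_3 = 0.3922·3 + 0.5883·2 + 0.5883·(-1) + 0.3922·(-4) = 0.1961; q_2·v_3 = (-0.0517)·3 + (-0.7500)·2 + 0.5948·(-1) + 0.2845·(-4) = -3.3881.
u_3 = v_3 − 0.1961·q_1 + 3.3881·q_2 = (2.7478, -0.6565, 0.9000, -3.1130).
‖u_3‖ = 4.2991, so q_3 = (0.6392, -0.1527, 0.2093, -0.7241).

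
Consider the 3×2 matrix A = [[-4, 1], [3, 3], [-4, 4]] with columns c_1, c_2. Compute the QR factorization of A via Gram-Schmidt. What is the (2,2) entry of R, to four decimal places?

r_{22} = 4.8009

q_1 = c_1/‖c_1‖ = (-4, 3, -4)/6.4031 = (-0.6247, 0.4685, -0.6247).
r_{12} = q_1·c_2 = -1.7179.
u_2 = c_2 + 1.7179·q_1 = (-0.0732, 3.8049, 2.9268).
r_{22} = ‖u_2‖ = 4.8009.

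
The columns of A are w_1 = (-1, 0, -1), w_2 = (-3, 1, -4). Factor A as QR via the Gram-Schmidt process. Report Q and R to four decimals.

Q = [[-0.7071, 0.4082], [0.0000, 0.8165], [-0.7071, -0.4082]], R = [[1.4142, 4.9497], [0.0000, 1.2247]]

w_1 = (-1, 0, -1); ‖w_1‖ = 1.4142, so e_1 = (-0.7071, 0.0000, -0.7071).
e_1·w_2 = (-0.7071)·(-3) + 0.0000·1 + (-0.7071)·(-4) = 4.9497.
u_2 = w_2 − 4.9497·e_1 = (0.5000, 1.0000, -0.5000).
‖u_2‖ = 1.2247, so e_2 = (0.4082, 0.8165, -0.4082).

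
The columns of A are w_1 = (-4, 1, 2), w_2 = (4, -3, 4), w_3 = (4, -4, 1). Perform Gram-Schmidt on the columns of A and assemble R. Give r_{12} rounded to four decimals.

q_1 = w_1/‖w_1‖ = (-4, 1, 2)/4.5826 = (-0.8729, 0.2182, 0.4364).
r_{12} = q_1·w_2 = -2.4004.

r_{12} = -2.4004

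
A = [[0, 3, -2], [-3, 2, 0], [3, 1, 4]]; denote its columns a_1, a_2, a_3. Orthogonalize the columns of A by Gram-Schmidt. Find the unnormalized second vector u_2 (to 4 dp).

u_2 = (3.0000, 1.5000, 1.5000)

a_1 = (0, -3, 3); ‖a_1‖ = 4.2426, so e_1 = (0.0000, -0.7071, 0.7071).
e_1·a_2 = 0.0000·3 + (-0.7071)·2 + 0.7071·1 = -0.7071.
u_2 = a_2 + 0.7071·e_1 = (3.0000, 1.5000, 1.5000).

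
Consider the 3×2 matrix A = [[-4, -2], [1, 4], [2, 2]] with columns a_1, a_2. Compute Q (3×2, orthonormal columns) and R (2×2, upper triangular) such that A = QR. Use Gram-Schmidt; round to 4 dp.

Q = [[-0.8729, 0.3049], [0.2182, 0.9423], [0.4364, 0.1386]], R = [[4.5826, 3.4915], [0.0000, 3.4365]]

e_1 = a_1/‖a_1‖ = (-4, 1, 2)/4.5826 = (-0.8729, 0.2182, 0.4364).
r_{12} = e_1·a_2 = 3.4915.
u_2 = a_2 − 3.4915·e_1 = (1.0476, 3.2381, 0.4762).
‖u_2‖ = 3.4365, so e_2 = (0.3049, 0.9423, 0.1386).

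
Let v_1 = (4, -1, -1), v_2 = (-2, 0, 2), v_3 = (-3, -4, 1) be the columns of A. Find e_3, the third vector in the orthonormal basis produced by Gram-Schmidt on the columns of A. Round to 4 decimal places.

e_1 = v_1/‖v_1‖ = (4, -1, -1)/4.2426 = (0.9428, -0.2357, -0.2357).
r_{12} = e_1·v_2 = -2.3570.
u_2 = v_2 + 2.3570·e_1 = (0.2222, -0.5556, 1.4444).
‖u_2‖ = 1.5635, so e_2 = (0.1421, -0.3553, 0.9239).
r_{13} = e_1·v_3 = -2.1213; r_{23} = e_2·v_3 = 1.9188.
u_3 = v_3 + 2.1213·e_1 − 1.9188·e_2 = (-1.2727, -3.8182, -1.2727).
‖u_3‖ = 4.2212, so e_3 = (-0.3015, -0.9045, -0.3015).

e_3 = (-0.3015, -0.9045, -0.3015)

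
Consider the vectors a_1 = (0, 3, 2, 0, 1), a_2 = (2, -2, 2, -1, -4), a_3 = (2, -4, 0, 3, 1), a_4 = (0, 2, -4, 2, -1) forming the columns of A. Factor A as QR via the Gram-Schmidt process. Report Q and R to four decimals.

Q = [[0.0000, 0.3890, 0.4281, 0.3134], [0.8018, -0.1389, -0.3538, 0.4534], [0.5345, 0.5558, 0.3334, -0.4619], [0.0000, -0.1945, 0.6515, 0.5409], [0.2673, -0.6947, 0.3948, -0.4362]], R = [[3.7417, -1.6036, -2.9399, -0.8018], [0.0000, 5.1409, 0.0556, -2.1953], [0.0000, 0.0000, 4.6210, -1.1329], [0.0000, 0.0000, 0.0000, 4.2725]]

a_1 = (0, 3, 2, 0, 1); ‖a_1‖ = 3.7417, so q_1 = (0.0000, 0.8018, 0.5345, 0.0000, 0.2673).
q_1·a_2 = 0.0000·2 + 0.8018·(-2) + 0.5345·2 + 0.0000·(-1) + 0.2673·(-4) = -1.6036.
u_2 = a_2 + 1.6036·q_1 = (2.0000, -0.7143, 2.8571, -1.0000, -3.5714).
‖u_2‖ = 5.1409, so q_2 = (0.3890, -0.1389, 0.5558, -0.1945, -0.6947).
q_1·a_3 = 0.0000·2 + 0.8018·(-4) + 0.5345·0 + 0.0000·3 + 0.2673·1 = -2.9399; q_2·a_3 = 0.3890·2 + (-0.1389)·(-4) + 0.5558·0 + (-0.1945)·3 + (-0.6947)·1 = 0.0556.
u_3 = a_3 + 2.9399·q_1 − 0.0556·q_2 = (1.9784, -1.6351, 1.5405, 3.0108, 1.8243).
‖u_3‖ = 4.6210, so q_3 = (0.4281, -0.3538, 0.3334, 0.6515, 0.3948).
q_1·a_4 = 0.0000·0 + 0.8018·2 + 0.5345·(-4) + 0.0000·2 + 0.2673·(-1) = -0.8018; q_2·a_4 = 0.3890·0 + (-0.1389)·2 + 0.5558·(-4) + (-0.1945)·2 + (-0.6947)·(-1) = -2.1953; q_3·a_4 = 0.4281·0 + (-0.3538)·2 + 0.3334·(-4) + 0.6515·2 + 0.3948·(-1) = -1.1329.
u_4 = a_4 + 0.8018·q_1 + 2.1953·q_2 + 1.1329·q_3 = (1.3391, 1.9370, -1.9737, 2.3111, -1.8636).
‖u_4‖ = 4.2725, so q_4 = (0.3134, 0.4534, -0.4619, 0.5409, -0.4362).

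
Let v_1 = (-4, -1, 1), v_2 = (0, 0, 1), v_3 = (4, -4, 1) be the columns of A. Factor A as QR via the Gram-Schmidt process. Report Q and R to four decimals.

Q = [[-0.9428, 0.2287, 0.2425], [-0.2357, 0.0572, -0.9701], [0.2357, 0.9718, 0.0000]], R = [[4.2426, 0.2357, -2.5927], [0.0000, 0.9718, 1.6578], [0.0000, 0.0000, 4.8507]]

e_1 = v_1/‖v_1‖ = (-4, -1, 1)/4.2426 = (-0.9428, -0.2357, 0.2357).
r_{12} = e_1·v_2 = 0.2357.
u_2 = v_2 − 0.2357·e_1 = (0.2222, 0.0556, 0.9444).
‖u_2‖ = 0.9718, so e_2 = (0.2287, 0.0572, 0.9718).
r_{13} = e_1·v_3 = -2.5927; r_{23} = e_2·v_3 = 1.6578.
u_3 = v_3 + 2.5927·e_1 − 1.6578·e_2 = (1.1765, -4.7059, 0.0000).
‖u_3‖ = 4.8507, so e_3 = (0.2425, -0.9701, 0.0000).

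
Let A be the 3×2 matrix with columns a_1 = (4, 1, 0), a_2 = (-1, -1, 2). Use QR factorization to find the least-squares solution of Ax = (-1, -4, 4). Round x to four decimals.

e_1 = a_1/‖a_1‖ = (4, 1, 0)/4.1231 = (0.9701, 0.2425, 0.0000).
r_{12} = e_1·a_2 = -1.2127.
u_2 = a_2 + 1.2127·e_1 = (0.1765, -0.7059, 2.0000).
‖u_2‖ = 2.1282, so e_2 = (0.0829, -0.3317, 0.9397).
Qᵀb = (-1.9403, 5.0027).
Back-substitute: x_2 = 5.0027/2.1282 = 2.3506.
x_1 = (-1.9403 + 1.2127·2.3506)/4.1231 = 0.2208.

x = (0.2208, 2.3506)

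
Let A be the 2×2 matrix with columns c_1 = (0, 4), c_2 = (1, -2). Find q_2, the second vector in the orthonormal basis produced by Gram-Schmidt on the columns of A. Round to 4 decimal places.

q_2 = (1.0000, 0.0000)

c_1 = (0, 4); ‖c_1‖ = 4.0000, so q_1 = (0.0000, 1.0000).
q_1·c_2 = 0.0000·1 + 1.0000·(-2) = -2.0000.
u_2 = c_2 + 2.0000·q_1 = (1.0000, 0.0000).
‖u_2‖ = 1.0000, so q_2 = (1.0000, 0.0000).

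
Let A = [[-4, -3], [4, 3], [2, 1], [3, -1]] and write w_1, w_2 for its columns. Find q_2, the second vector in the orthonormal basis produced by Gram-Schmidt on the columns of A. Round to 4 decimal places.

q_1 = w_1/‖w_1‖ = (-4, 4, 2, 3)/6.7082 = (-0.5963, 0.5963, 0.2981, 0.4472).
r_{12} = q_1·w_2 = 3.4286.
u_2 = w_2 − 3.4286·q_1 = (-0.9556, 0.9556, -0.0222, -2.5333).
‖u_2‖ = 2.8713, so q_2 = (-0.3328, 0.3328, -0.0077, -0.8823).

q_2 = (-0.3328, 0.3328, -0.0077, -0.8823)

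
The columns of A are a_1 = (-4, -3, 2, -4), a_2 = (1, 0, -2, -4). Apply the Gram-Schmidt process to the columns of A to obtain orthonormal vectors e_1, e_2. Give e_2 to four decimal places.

a_1 = (-4, -3, 2, -4); ‖a_1‖ = 6.7082, so e_1 = (-0.5963, -0.4472, 0.2981, -0.5963).
e_1·a_2 = (-0.5963)·1 + (-0.4472)·0 + 0.2981·(-2) + (-0.5963)·(-4) = 1.1926.
u_2 = a_2 − 1.1926·e_1 = (1.7111, 0.5333, -2.3556, -3.2889).
‖u_2‖ = 4.4247, so e_2 = (0.3867, 0.1205, -0.5324, -0.7433).

e_2 = (0.3867, 0.1205, -0.5324, -0.7433)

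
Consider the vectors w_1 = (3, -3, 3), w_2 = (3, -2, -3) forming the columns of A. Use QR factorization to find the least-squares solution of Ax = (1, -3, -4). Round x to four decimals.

x = (-0.2258, 1.0161)

q_1 = w_1/‖w_1‖ = (3, -3, 3)/5.1962 = (0.5774, -0.5774, 0.5774).
r_{12} = q_1·w_2 = 1.1547.
u_2 = w_2 − 1.1547·q_1 = (2.3333, -1.3333, -3.6667).
‖u_2‖ = 4.5461, so q_2 = (0.5133, -0.2933, -0.8066).
Qᵀb = (0.0000, 4.6194).
Back-substitute: x_2 = 4.6194/4.5461 = 1.0161.
x_1 = (0.0000 − 1.1547·1.0161)/5.1962 = -0.2258.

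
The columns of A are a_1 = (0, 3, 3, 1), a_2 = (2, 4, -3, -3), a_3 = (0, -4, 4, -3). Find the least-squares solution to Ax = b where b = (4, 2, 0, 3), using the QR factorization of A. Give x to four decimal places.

a_1 = (0, 3, 3, 1); ‖a_1‖ = 4.3589, so q_1 = (0.0000, 0.6882, 0.6882, 0.2294).
q_1·a_2 = 0.0000·2 + 0.6882·4 + 0.6882·(-3) + 0.2294·(-3) = 0.0000.
u_2 = a_2 + 0.0000·q_1 = (2.0000, 4.0000, -3.0000, -3.0000).
‖u_2‖ = 6.1644, so q_2 = (0.3244, 0.6489, -0.4867, -0.4867).
q_1·a_3 = 0.0000·0 + 0.6882·(-4) + 0.6882·4 + 0.2294·(-3) = -0.6882; q_2·a_3 = 0.3244·0 + 0.6489·(-4) + (-0.4867)·4 + (-0.4867)·(-3) = -3.0822.
u_3 = a_3 + 0.6882·q_1 + 3.0822·q_2 = (1.0000, -1.5263, 2.9737, -4.3421).
‖u_3‖ = 5.5701, so q_3 = (0.1795, -0.2740, 0.5339, -0.7795).
Qᵀb = (2.0647, 1.1355, -2.1685).
Back-substitute: x_3 = -2.1685/5.5701 = -0.3893.
x_2 = (1.1355 + 3.0822·(-0.3893))/6.1644 = -0.0104.
x_1 = (2.0647 + 0.0000·(-0.0104) + 0.6882·(-0.3893))/4.3589 = 0.4122.

x = (0.4122, -0.0104, -0.3893)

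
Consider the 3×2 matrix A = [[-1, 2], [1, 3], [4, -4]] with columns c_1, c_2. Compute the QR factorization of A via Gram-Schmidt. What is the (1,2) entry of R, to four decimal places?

q_1 = c_1/‖c_1‖ = (-1, 1, 4)/4.2426 = (-0.2357, 0.2357, 0.9428).
r_{12} = q_1·c_2 = -3.5355.

r_{12} = -3.5355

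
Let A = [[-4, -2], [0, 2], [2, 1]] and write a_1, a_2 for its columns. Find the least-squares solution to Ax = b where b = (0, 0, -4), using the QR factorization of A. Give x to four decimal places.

e_1 = a_1/‖a_1‖ = (-4, 0, 2)/4.4721 = (-0.8944, 0.0000, 0.4472).
r_{12} = e_1·a_2 = 2.2361.
u_2 = a_2 − 2.2361·e_1 = (0.0000, 2.0000, 0.0000).
‖u_2‖ = 2.0000, so e_2 = (0.0000, 1.0000, 0.0000).
Qᵀb = (-1.7889, 0.0000).
Back-substitute: x_2 = 0.0000/2.0000 = 0.0000.
x_1 = (-1.7889 − 2.2361·0.0000)/4.4721 = -0.4000.

x = (-0.4000, 0.0000)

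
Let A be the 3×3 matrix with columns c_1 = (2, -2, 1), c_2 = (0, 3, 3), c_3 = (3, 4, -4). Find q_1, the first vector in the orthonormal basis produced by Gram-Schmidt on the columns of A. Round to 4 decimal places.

q_1 = (0.6667, -0.6667, 0.3333)

q_1 = c_1/‖c_1‖ = (2, -2, 1)/3.0000 = (0.6667, -0.6667, 0.3333).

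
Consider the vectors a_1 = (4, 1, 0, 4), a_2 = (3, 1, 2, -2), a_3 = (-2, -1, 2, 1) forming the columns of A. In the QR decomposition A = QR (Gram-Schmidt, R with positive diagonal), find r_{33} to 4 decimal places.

r_{33} = 2.8633

q_1 = a_1/‖a_1‖ = (4, 1, 0, 4)/5.7446 = (0.6963, 0.1741, 0.0000, 0.6963).
r_{12} = q_1·a_2 = 0.8704.
u_2 = a_2 − 0.8704·q_1 = (2.3939, 0.8485, 2.0000, -2.6061).
‖u_2‖ = 4.1524, so q_2 = (0.5765, 0.2043, 0.4816, -0.6276).
r_{13} = q_1·a_3 = -0.8704; r_{23} = q_2·a_3 = -1.0217.
u_3 = a_3 + 0.8704·q_1 + 1.0217·q_2 = (-0.8049, -0.6397, 2.4921, 0.9649).
r_{33} = ‖u_3‖ = 2.8633.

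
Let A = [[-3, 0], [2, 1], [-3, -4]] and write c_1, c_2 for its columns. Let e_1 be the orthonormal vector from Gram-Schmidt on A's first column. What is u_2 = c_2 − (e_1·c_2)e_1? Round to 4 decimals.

u_2 = (1.9091, -0.2727, -2.0909)

c_1 = (-3, 2, -3); ‖c_1‖ = 4.6904, so e_1 = (-0.6396, 0.4264, -0.6396).
e_1·c_2 = (-0.6396)·0 + 0.4264·1 + (-0.6396)·(-4) = 2.9848.
u_2 = c_2 − 2.9848·e_1 = (1.9091, -0.2727, -2.0909).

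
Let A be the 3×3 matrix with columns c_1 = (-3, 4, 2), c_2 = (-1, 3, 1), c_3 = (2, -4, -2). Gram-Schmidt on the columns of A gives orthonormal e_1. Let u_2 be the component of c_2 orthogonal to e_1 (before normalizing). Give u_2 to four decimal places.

e_1 = c_1/‖c_1‖ = (-3, 4, 2)/5.3852 = (-0.5571, 0.7428, 0.3714).
r_{12} = e_1·c_2 = 3.1568.
u_2 = c_2 − 3.1568·e_1 = (0.7586, 0.6552, -0.1724).

u_2 = (0.7586, 0.6552, -0.1724)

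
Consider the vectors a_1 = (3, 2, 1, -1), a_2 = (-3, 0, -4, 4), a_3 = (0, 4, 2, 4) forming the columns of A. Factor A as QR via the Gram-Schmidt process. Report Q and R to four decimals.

a_1 = (3, 2, 1, -1); ‖a_1‖ = 3.8730, so e_1 = (0.7746, 0.5164, 0.2582, -0.2582).
e_1·a_2 = 0.7746·(-3) + 0.5164·0 + 0.2582·(-4) + (-0.2582)·4 = -4.3894.
u_2 = a_2 + 4.3894·e_1 = (0.4000, 2.2667, -2.8667, 2.8667).
‖u_2‖ = 4.6619, so e_2 = (0.0858, 0.4862, -0.6149, 0.6149).
e_1·a_3 = 0.7746·0 + 0.5164·4 + 0.2582·2 + (-0.2582)·4 = 1.5492; e_2·a_3 = 0.0858·0 + 0.4862·4 + (-0.6149)·2 + 0.6149·4 = 3.1747.
u_3 = a_3 − 1.5492·e_1 − 3.1747·e_2 = (-1.4724, 1.6564, 3.5521, 2.4479).
‖u_3‖ = 4.8499, so e_3 = (-0.3036, 0.3415, 0.7324, 0.5047).

Q = [[0.7746, 0.0858, -0.3036], [0.5164, 0.4862, 0.3415], [0.2582, -0.6149, 0.7324], [-0.2582, 0.6149, 0.5047]], R = [[3.8730, -4.3894, 1.5492], [0.0000, 4.6619, 3.1747], [0.0000, 0.0000, 4.8499]]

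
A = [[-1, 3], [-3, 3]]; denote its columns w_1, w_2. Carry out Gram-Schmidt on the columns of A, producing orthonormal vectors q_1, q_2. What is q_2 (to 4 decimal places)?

q_2 = (0.9487, -0.3162)

q_1 = w_1/‖w_1‖ = (-1, -3)/3.1623 = (-0.3162, -0.9487).
r_{12} = q_1·w_2 = -3.7947.
u_2 = w_2 + 3.7947·q_1 = (1.8000, -0.6000).
‖u_2‖ = 1.8974, so q_2 = (0.9487, -0.3162).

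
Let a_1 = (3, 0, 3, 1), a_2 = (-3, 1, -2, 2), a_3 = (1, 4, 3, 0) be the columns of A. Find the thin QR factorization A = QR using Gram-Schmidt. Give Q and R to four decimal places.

e_1 = a_1/‖a_1‖ = (3, 0, 3, 1)/4.3589 = (0.6882, 0.0000, 0.6882, 0.2294).
r_{12} = e_1·a_2 = -2.9824.
u_2 = a_2 + 2.9824·e_1 = (-0.9474, 1.0000, 0.0526, 2.6842).
‖u_2‖ = 3.0175, so e_2 = (-0.3140, 0.3314, 0.0174, 0.8895).
r_{13} = e_1·a_3 = 2.7530; r_{23} = e_2·a_3 = 1.0640.
u_3 = a_3 − 2.7530·e_1 − 1.0640·e_2 = (-0.5607, 3.6474, 1.0867, -1.5780).
‖u_3‖ = 4.1580, so e_3 = (-0.1348, 0.8772, 0.2614, -0.3795).

Q = [[0.6882, -0.3140, -0.1348], [0.0000, 0.3314, 0.8772], [0.6882, 0.0174, 0.2614], [0.2294, 0.8895, -0.3795]], R = [[4.3589, -2.9824, 2.7530], [0.0000, 3.0175, 1.0640], [0.0000, 0.0000, 4.1580]]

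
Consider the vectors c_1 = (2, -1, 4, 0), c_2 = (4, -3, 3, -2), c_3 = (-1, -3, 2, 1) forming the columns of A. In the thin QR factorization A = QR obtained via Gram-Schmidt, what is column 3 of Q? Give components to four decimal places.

c_1 = (2, -1, 4, 0); ‖c_1‖ = 4.5826, so e_1 = (0.4364, -0.2182, 0.8729, 0.0000).
e_1·c_2 = 0.4364·4 + (-0.2182)·(-3) + 0.8729·3 + 0.0000·(-2) = 5.0190.
u_2 = c_2 − 5.0190·e_1 = (1.8095, -1.9048, -1.3810, -2.0000).
‖u_2‖ = 3.5790, so e_2 = (0.5056, -0.5322, -0.3858, -0.5588).
e_1·c_3 = 0.4364·(-1) + (-0.2182)·(-3) + 0.8729·2 + 0.0000·1 = 1.9640; e_2·c_3 = 0.5056·(-1) + (-0.5322)·(-3) + (-0.3858)·2 + (-0.5588)·1 = -0.2395.
u_3 = c_3 − 1.9640·e_1 + 0.2395·e_2 = (-1.7361, -2.6989, 0.1933, 0.8662).
‖u_3‖ = 3.3295, so e_3 = (-0.5214, -0.8106, 0.0581, 0.2602).

e_3 = (-0.5214, -0.8106, 0.0581, 0.2602)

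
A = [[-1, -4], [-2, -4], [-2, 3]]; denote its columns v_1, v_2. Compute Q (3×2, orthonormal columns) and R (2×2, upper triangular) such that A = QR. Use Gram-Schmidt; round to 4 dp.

Q = [[-0.3333, -0.5480], [-0.6667, -0.4384], [-0.6667, 0.7124]], R = [[3.0000, 2.0000], [0.0000, 6.0828]]

q_1 = v_1/‖v_1‖ = (-1, -2, -2)/3.0000 = (-0.3333, -0.6667, -0.6667).
r_{12} = q_1·v_2 = 2.0000.
u_2 = v_2 − 2.0000·q_1 = (-3.3333, -2.6667, 4.3333).
‖u_2‖ = 6.0828, so q_2 = (-0.5480, -0.4384, 0.7124).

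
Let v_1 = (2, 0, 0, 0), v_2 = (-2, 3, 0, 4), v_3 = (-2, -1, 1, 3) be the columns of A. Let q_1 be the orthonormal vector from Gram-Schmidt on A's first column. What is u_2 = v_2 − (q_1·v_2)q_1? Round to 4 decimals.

v_1 = (2, 0, 0, 0); ‖v_1‖ = 2.0000, so q_1 = (1.0000, 0.0000, 0.0000, 0.0000).
q_1·v_2 = 1.0000·(-2) + 0.0000·3 + 0.0000·0 + 0.0000·4 = -2.0000.
u_2 = v_2 + 2.0000·q_1 = (0.0000, 3.0000, 0.0000, 4.0000).

u_2 = (0.0000, 3.0000, 0.0000, 4.0000)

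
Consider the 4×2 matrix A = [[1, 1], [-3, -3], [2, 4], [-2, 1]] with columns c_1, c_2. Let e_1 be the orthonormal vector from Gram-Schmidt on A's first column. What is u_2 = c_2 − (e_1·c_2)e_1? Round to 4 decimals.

c_1 = (1, -3, 2, -2); ‖c_1‖ = 4.2426, so e_1 = (0.2357, -0.7071, 0.4714, -0.4714).
e_1·c_2 = 0.2357·1 + (-0.7071)·(-3) + 0.4714·4 + (-0.4714)·1 = 3.7712.
u_2 = c_2 − 3.7712·e_1 = (0.1111, -0.3333, 2.2222, 2.7778).

u_2 = (0.1111, -0.3333, 2.2222, 2.7778)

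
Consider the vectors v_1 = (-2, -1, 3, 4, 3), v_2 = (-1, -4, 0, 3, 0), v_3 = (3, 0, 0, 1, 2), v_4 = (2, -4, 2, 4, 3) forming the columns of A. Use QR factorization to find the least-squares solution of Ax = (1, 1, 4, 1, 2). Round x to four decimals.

x = (0.2192, -1.7156, -1.1905, 1.4869)

v_1 = (-2, -1, 3, 4, 3); ‖v_1‖ = 6.2450, so e_1 = (-0.3203, -0.1601, 0.4804, 0.6405, 0.4804).
e_1·v_2 = (-0.3203)·(-1) + (-0.1601)·(-4) + 0.4804·0 + 0.6405·3 + 0.4804·0 = 2.8823.
u_2 = v_2 − 2.8823·e_1 = (-0.0769, -3.5385, -1.3846, 1.1538, -1.3846).
‖u_2‖ = 4.2062, so e_2 = (-0.0183, -0.8412, -0.3292, 0.2743, -0.3292).
e_1·v_3 = (-0.3203)·3 + (-0.1601)·0 + 0.4804·0 + 0.6405·1 + 0.4804·2 = 0.6405; e_2·v_3 = (-0.0183)·3 + (-0.8412)·0 + (-0.3292)·0 + 0.2743·1 + (-0.3292)·2 = -0.4389.
u_3 = v_3 − 0.6405·e_1 + 0.4389·e_2 = (3.1971, -0.2667, -0.4522, 0.7101, 1.5478).
‖u_3‖ = 3.6602, so e_3 = (0.8735, -0.0729, -0.1235, 0.1940, 0.4229).
e_1·v_4 = (-0.3203)·2 + (-0.1601)·(-4) + 0.4804·2 + 0.6405·4 + 0.4804·3 = 4.9640; e_2·v_4 = (-0.0183)·2 + (-0.8412)·(-4) + (-0.3292)·2 + 0.2743·4 + (-0.3292)·3 = 2.7798; e_3·v_4 = 0.8735·2 + (-0.0729)·(-4) + (-0.1235)·2 + 0.1940·4 + 0.4229·3 = 3.8360.
u_4 = v_4 − 4.9640·e_1 − 2.7798·e_2 − 3.8360·e_3 = (0.2899, -0.5872, 1.0043, -0.6863, -0.0917).
‖u_4‖ = 1.3845, so e_4 = (0.2094, -0.4241, 0.7254, -0.4957, -0.0663).
Qᵀb = (3.0424, -2.5603, 1.3462, 2.0587).
Back-substitute: x_4 = 2.0587/1.3845 = 1.4869.
x_3 = (1.3462 − 3.8360·1.4869)/3.6602 = -1.1905.
x_2 = (-2.5603 + 0.4389·(-1.1905) − 2.7798·1.4869)/4.2062 = -1.7156.
x_1 = (3.0424 − 2.8823·(-1.7156) − 0.6405·(-1.1905) − 4.9640·1.4869)/6.2450 = 0.2192.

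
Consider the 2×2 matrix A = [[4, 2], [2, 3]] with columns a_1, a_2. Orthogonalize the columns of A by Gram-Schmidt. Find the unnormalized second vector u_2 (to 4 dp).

q_1 = a_1/‖a_1‖ = (4, 2)/4.4721 = (0.8944, 0.4472).
r_{12} = q_1·a_2 = 3.1305.
u_2 = a_2 − 3.1305·q_1 = (-0.8000, 1.6000).

u_2 = (-0.8000, 1.6000)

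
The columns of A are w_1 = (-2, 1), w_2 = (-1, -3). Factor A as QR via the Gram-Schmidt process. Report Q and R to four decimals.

Q = [[-0.8944, -0.4472], [0.4472, -0.8944]], R = [[2.2361, -0.4472], [0.0000, 3.1305]]

w_1 = (-2, 1); ‖w_1‖ = 2.2361, so e_1 = (-0.8944, 0.4472).
e_1·w_2 = (-0.8944)·(-1) + 0.4472·(-3) = -0.4472.
u_2 = w_2 + 0.4472·e_1 = (-1.4000, -2.8000).
‖u_2‖ = 3.1305, so e_2 = (-0.4472, -0.8944).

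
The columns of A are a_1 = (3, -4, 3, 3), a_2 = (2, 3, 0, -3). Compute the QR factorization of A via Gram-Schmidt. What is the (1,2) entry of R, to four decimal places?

r_{12} = -2.2875

e_1 = a_1/‖a_1‖ = (3, -4, 3, 3)/6.5574 = (0.4575, -0.6100, 0.4575, 0.4575).
r_{12} = e_1·a_2 = -2.2875.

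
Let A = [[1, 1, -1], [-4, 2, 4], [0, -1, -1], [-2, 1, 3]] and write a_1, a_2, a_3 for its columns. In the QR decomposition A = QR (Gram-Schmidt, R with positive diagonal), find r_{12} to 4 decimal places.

r_{12} = -1.9640

a_1 = (1, -4, 0, -2); ‖a_1‖ = 4.5826, so q_1 = (0.2182, -0.8729, 0.0000, -0.4364).
r_{12} = q_1·a_2 = -1.9640.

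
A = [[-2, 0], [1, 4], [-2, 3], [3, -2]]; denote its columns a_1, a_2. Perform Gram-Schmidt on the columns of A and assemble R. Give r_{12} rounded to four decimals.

a_1 = (-2, 1, -2, 3); ‖a_1‖ = 4.2426, so q_1 = (-0.4714, 0.2357, -0.4714, 0.7071).
r_{12} = q_1·a_2 = -1.8856.

r_{12} = -1.8856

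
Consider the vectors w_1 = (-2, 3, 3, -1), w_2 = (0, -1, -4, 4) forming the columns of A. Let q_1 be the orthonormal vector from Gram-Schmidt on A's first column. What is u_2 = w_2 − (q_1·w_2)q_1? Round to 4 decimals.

u_2 = (-1.6522, 1.4783, -1.5217, 3.1739)

w_1 = (-2, 3, 3, -1); ‖w_1‖ = 4.7958, so q_1 = (-0.4170, 0.6255, 0.6255, -0.2085).
q_1·w_2 = (-0.4170)·0 + 0.6255·(-1) + 0.6255·(-4) + (-0.2085)·4 = -3.9618.
u_2 = w_2 + 3.9618·q_1 = (-1.6522, 1.4783, -1.5217, 3.1739).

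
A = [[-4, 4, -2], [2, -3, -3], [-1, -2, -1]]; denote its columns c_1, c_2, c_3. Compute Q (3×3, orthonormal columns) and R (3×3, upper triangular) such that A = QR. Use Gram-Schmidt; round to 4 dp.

q_1 = c_1/‖c_1‖ = (-4, 2, -1)/4.5826 = (-0.8729, 0.4364, -0.2182).
r_{12} = q_1·c_2 = -4.3644.
u_2 = c_2 + 4.3644·q_1 = (0.1905, -1.0952, -2.9524).
‖u_2‖ = 3.1547, so q_2 = (0.0604, -0.3472, -0.9359).
r_{13} = q_1·c_3 = 0.6547; r_{23} = q_2·c_3 = 1.8566.
u_3 = c_3 − 0.6547·q_1 − 1.8566·q_2 = (-1.5407, -2.6411, 0.8804).
‖u_3‖ = 3.1819, so q_3 = (-0.4842, -0.8301, 0.2767).

Q = [[-0.8729, 0.0604, -0.4842], [0.4364, -0.3472, -0.8301], [-0.2182, -0.9359, 0.2767]], R = [[4.5826, -4.3644, 0.6547], [0.0000, 3.1547, 1.8566], [0.0000, 0.0000, 3.1819]]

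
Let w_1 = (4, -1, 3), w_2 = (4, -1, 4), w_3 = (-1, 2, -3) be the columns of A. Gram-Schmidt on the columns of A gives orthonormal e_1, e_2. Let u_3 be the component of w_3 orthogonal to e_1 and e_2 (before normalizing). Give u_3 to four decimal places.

u_3 = (0.4118, 1.6471, 0.0000)

w_1 = (4, -1, 3); ‖w_1‖ = 5.0990, so e_1 = (0.7845, -0.1961, 0.5883).
e_1·w_2 = 0.7845·4 + (-0.1961)·(-1) + 0.5883·4 = 5.6874.
u_2 = w_2 − 5.6874·e_1 = (-0.4615, 0.1154, 0.6538).
‖u_2‖ = 0.8086, so e_2 = (-0.5708, 0.1427, 0.8086).
e_1·w_3 = 0.7845·(-1) + (-0.1961)·2 + 0.5883·(-3) = -2.9417; e_2·w_3 = (-0.5708)·(-1) + 0.1427·2 + 0.8086·(-3) = -1.5696.
u_3 = w_3 + 2.9417·e_1 + 1.5696·e_2 = (0.4118, 1.6471, 0.0000).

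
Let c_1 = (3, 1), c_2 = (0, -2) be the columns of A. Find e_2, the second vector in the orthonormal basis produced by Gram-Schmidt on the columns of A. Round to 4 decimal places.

c_1 = (3, 1); ‖c_1‖ = 3.1623, so e_1 = (0.9487, 0.3162).
e_1·c_2 = 0.9487·0 + 0.3162·(-2) = -0.6325.
u_2 = c_2 + 0.6325·e_1 = (0.6000, -1.8000).
‖u_2‖ = 1.8974, so e_2 = (0.3162, -0.9487).

e_2 = (0.3162, -0.9487)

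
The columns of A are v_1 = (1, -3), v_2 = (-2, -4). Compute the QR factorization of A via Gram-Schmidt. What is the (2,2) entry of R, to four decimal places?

e_1 = v_1/‖v_1‖ = (1, -3)/3.1623 = (0.3162, -0.9487).
r_{12} = e_1·v_2 = 3.1623.
u_2 = v_2 − 3.1623·e_1 = (-3.0000, -1.0000).
r_{22} = ‖u_2‖ = 3.1623.

r_{22} = 3.1623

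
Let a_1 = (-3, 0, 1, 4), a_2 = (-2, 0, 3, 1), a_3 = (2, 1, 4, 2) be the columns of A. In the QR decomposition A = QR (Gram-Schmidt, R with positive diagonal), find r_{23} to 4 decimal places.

r_{23} = 2.5560

a_1 = (-3, 0, 1, 4); ‖a_1‖ = 5.0990, so e_1 = (-0.5883, 0.0000, 0.1961, 0.7845).
e_1·a_2 = (-0.5883)·(-2) + 0.0000·0 + 0.1961·3 + 0.7845·1 = 2.5495.
u_2 = a_2 − 2.5495·e_1 = (-0.5000, 0.0000, 2.5000, -1.0000).
‖u_2‖ = 2.7386, so e_2 = (-0.1826, 0.0000, 0.9129, -0.3651).
r_{23} = e_2·a_3 = 2.5560.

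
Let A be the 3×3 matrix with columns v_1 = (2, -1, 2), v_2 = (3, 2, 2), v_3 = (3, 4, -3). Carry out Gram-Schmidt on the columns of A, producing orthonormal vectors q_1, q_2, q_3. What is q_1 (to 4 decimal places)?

v_1 = (2, -1, 2); ‖v_1‖ = 3.0000, so q_1 = (0.6667, -0.3333, 0.6667).

q_1 = (0.6667, -0.3333, 0.6667)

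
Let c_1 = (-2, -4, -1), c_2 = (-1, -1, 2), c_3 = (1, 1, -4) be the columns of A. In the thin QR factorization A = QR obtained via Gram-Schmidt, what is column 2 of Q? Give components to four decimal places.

e_2 = (-0.2705, -0.1040, 0.9571)

c_1 = (-2, -4, -1); ‖c_1‖ = 4.5826, so e_1 = (-0.4364, -0.8729, -0.2182).
e_1·c_2 = (-0.4364)·(-1) + (-0.8729)·(-1) + (-0.2182)·2 = 0.8729.
u_2 = c_2 − 0.8729·e_1 = (-0.6190, -0.2381, 2.1905).
‖u_2‖ = 2.2887, so e_2 = (-0.2705, -0.1040, 0.9571).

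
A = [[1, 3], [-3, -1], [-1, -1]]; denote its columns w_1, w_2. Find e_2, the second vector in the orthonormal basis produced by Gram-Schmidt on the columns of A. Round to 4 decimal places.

e_1 = w_1/‖w_1‖ = (1, -3, -1)/3.3166 = (0.3015, -0.9045, -0.3015).
r_{12} = e_1·w_2 = 2.1106.
u_2 = w_2 − 2.1106·e_1 = (2.3636, 0.9091, -0.3636).
‖u_2‖ = 2.5584, so e_2 = (0.9239, 0.3553, -0.1421).

e_2 = (0.9239, 0.3553, -0.1421)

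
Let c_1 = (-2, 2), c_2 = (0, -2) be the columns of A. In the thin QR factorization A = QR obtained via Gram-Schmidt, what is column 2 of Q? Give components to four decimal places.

c_1 = (-2, 2); ‖c_1‖ = 2.8284, so e_1 = (-0.7071, 0.7071).
e_1·c_2 = (-0.7071)·0 + 0.7071·(-2) = -1.4142.
u_2 = c_2 + 1.4142·e_1 = (-1.0000, -1.0000).
‖u_2‖ = 1.4142, so e_2 = (-0.7071, -0.7071).

e_2 = (-0.7071, -0.7071)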